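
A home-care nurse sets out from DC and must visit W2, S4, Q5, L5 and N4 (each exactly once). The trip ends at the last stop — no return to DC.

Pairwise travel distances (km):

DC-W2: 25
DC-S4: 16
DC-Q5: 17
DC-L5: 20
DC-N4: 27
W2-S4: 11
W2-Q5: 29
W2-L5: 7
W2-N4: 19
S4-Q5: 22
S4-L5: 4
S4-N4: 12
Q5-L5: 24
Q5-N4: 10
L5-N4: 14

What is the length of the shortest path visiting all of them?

There are 5! = 120 possible orderings.
DC→W2→S4→Q5→L5→N4: 25+11+22+24+14 = 96
DC→W2→S4→Q5→N4→L5: 25+11+22+10+14 = 82
DC→W2→S4→L5→Q5→N4: 25+11+4+24+10 = 74
DC→W2→S4→L5→N4→Q5: 25+11+4+14+10 = 64
DC→W2→S4→N4→Q5→L5: 25+11+12+10+24 = 82
DC→W2→S4→N4→L5→Q5: 25+11+12+14+24 = 86
DC→W2→Q5→S4→L5→N4: 25+29+22+4+14 = 94
DC→W2→Q5→S4→N4→L5: 25+29+22+12+14 = 102
DC→W2→Q5→L5→S4→N4: 25+29+24+4+12 = 94
DC→W2→Q5→L5→N4→S4: 25+29+24+14+12 = 104
DC→W2→Q5→N4→S4→L5: 25+29+10+12+4 = 80
DC→W2→Q5→N4→L5→S4: 25+29+10+14+4 = 82
DC→W2→L5→S4→Q5→N4: 25+7+4+22+10 = 68
DC→W2→L5→S4→N4→Q5: 25+7+4+12+10 = 58
… (106 more)
DC→Q5→N4→S4→L5→W2: 17+10+12+4+7 = 50  ← best
The minimum is 50.
One shortest path: DC → Q5 → N4 → S4 → L5 → W2.

Minimum one-way distance = 50 km.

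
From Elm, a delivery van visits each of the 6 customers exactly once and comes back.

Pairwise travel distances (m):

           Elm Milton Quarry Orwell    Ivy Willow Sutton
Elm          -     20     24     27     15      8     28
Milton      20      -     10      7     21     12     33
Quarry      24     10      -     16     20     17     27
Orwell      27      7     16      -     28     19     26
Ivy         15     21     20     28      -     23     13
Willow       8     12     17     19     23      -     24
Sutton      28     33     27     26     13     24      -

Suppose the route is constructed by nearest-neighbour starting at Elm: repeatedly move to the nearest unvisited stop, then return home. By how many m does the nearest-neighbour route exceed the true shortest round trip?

8 m longer than the optimal tour.

From Elm: Willow=8, Ivy=15, Milton=20, Quarry=24, Orwell=27, Sutton=28 → choose Willow (8).
From Willow: Milton=12, Quarry=17, Orwell=19, Ivy=23, Sutton=24 → choose Milton (12).
From Milton: Orwell=7, Quarry=10, Ivy=21, Sutton=33 → choose Orwell (7).
From Orwell: Quarry=16, Sutton=26, Ivy=28 → choose Quarry (16).
From Quarry: Ivy=20, Sutton=27 → choose Ivy (20).
From Ivy: Sutton=13 → choose Sutton (13).
NN route Elm → Willow → Milton → Orwell → Quarry → Ivy → Sutton → Elm costs 104.
Optimal: Elm → Ivy → Sutton → Orwell → Milton → Quarry → Willow → Elm costs 96 (by enumerating all 360 distinct tours).
Excess = 104 − 96 = 8.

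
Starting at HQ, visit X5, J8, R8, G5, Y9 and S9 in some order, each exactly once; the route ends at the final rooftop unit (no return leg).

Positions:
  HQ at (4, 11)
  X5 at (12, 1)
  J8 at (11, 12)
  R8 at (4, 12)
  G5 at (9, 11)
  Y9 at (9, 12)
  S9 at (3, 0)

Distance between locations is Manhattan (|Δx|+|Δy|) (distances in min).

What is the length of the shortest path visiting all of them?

Shortest open route: 32 min.

There are 6! = 720 possible orderings.
HQ → X5 → J8 → R8 → G5 → Y9 → S9: 18+12+7+6+1+18 = 62
HQ → X5 → J8 → R8 → G5 → S9 → Y9: 18+12+7+6+17+18 = 78
HQ → X5 → J8 → R8 → Y9 → G5 → S9: 18+12+7+5+1+17 = 60
HQ → X5 → J8 → R8 → Y9 → S9 → G5: 18+12+7+5+18+17 = 77
HQ → X5 → J8 → R8 → S9 → G5 → Y9: 18+12+7+13+17+1 = 68
HQ → X5 → J8 → R8 → S9 → Y9 → G5: 18+12+7+13+18+1 = 69
HQ → X5 → J8 → G5 → R8 → Y9 → S9: 18+12+3+6+5+18 = 62
HQ → X5 → J8 → G5 → R8 → S9 → Y9: 18+12+3+6+13+18 = 70
… (712 more)
HQ → R8 → G5 → Y9 → J8 → X5 → S9: 1+6+1+2+12+10 = 32  ← best
The minimum is 32.
One shortest path: HQ → R8 → G5 → Y9 → J8 → X5 → S9.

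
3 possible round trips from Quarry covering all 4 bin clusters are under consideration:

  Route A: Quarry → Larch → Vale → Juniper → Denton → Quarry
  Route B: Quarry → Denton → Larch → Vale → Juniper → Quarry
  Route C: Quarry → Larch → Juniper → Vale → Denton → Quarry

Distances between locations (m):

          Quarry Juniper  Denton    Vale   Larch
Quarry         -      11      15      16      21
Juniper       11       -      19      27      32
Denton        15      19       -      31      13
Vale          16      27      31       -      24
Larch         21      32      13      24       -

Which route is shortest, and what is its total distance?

Route A: 21 + 24 + 27 + 19 + 15 = 106
Route B: 15 + 13 + 24 + 27 + 11 = 90
Route C: 21 + 32 + 27 + 31 + 15 = 126

90 m — Route B is the shortest.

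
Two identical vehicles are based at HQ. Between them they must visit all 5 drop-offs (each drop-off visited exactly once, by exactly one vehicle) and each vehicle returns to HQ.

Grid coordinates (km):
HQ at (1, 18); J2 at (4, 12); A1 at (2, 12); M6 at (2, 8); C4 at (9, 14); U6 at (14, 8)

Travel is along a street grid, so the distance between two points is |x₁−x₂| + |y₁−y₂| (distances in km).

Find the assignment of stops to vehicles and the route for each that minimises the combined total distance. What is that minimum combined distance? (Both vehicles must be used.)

64 km — the smallest possible combined total.

There are 2^4 − 1 = 15 ways to divide the 5 stops into two non-empty groups. For each, the best each vehicle can do is its own shortest tour through its group:
  {J2} + {A1, M6, C4, U6}: 18 + 46 = 64
  {A1} + {J2, M6, C4, U6}: 14 + 50 = 64
  {J2, A1} + {M6, C4, U6}: 18 + 46 = 64
  {M6} + {J2, A1, C4, U6}: 22 + 46 = 68
  {J2, M6} + {A1, C4, U6}: 26 + 46 = 72
  {A1, M6} + {J2, C4, U6}: 22 + 46 = 68
  … (15 splits in total)
Best: vehicle 1 HQ → J2 → HQ = 18; vehicle 2 HQ → A1 → M6 → U6 → C4 → HQ = 46; combined 64.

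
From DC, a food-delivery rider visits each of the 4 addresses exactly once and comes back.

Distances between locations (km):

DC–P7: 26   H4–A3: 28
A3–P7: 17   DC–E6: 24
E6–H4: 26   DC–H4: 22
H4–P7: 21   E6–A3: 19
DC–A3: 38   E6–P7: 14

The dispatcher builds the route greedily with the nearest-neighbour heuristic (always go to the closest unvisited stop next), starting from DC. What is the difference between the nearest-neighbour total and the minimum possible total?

The nearest-neighbour route is 11 km longer than optimal.

From DC: H4=22, E6=24, P7=26, A3=38 → choose H4 (22).
From H4: P7=21, E6=26, A3=28 → choose P7 (21).
From P7: E6=14, A3=17 → choose E6 (14).
From E6: A3=19 → choose A3 (19).
NN route DC → H4 → P7 → E6 → A3 → DC costs 114.
Optimal: DC → E6 → A3 → P7 → H4 → DC costs 103 (by enumerating all 12 distinct tours).
Excess = 114 − 103 = 11.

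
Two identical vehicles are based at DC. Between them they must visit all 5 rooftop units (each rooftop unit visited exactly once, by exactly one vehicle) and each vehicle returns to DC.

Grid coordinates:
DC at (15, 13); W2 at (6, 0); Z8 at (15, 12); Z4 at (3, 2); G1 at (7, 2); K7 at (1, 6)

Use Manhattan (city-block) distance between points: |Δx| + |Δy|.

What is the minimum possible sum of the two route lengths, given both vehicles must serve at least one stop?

56 — the smallest possible combined total.

Check every non-empty split of the stops between the two vehicles; for each half take its own optimal tour:
  {W2} + {Z8, Z4, G1, K7}: 44 + 50 = 94
  {Z8} + {W2, Z4, G1, K7}: 2 + 54 = 56
  {W2, Z8} + {Z4, G1, K7}: 44 + 50 = 94
  {Z4} + {W2, Z8, G1, K7}: 46 + 54 = 100
  {W2, Z4} + {Z8, G1, K7}: 50 + 50 = 100
  {Z8, Z4} + {W2, G1, K7}: 46 + 54 = 100
  … (15 splits in total)
Best: vehicle 1 DC → Z8 → DC = 2; vehicle 2 DC → G1 → W2 → Z4 → K7 → DC = 54; combined 56.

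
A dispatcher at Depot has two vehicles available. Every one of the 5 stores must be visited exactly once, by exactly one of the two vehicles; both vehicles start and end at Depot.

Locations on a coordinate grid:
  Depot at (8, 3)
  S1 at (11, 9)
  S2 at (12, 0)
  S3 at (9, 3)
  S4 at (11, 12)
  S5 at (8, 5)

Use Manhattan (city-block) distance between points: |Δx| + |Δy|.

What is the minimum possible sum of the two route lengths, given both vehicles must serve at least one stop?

Minimum combined distance: 34.

There are 2^4 − 1 = 15 ways to divide the 5 stops into two non-empty groups. For each, the best each vehicle can do is its own shortest tour through its group:
  {S1} + {S2, S3, S4, S5}: 18 + 32 = 50
  {S2} + {S1, S3, S4, S5}: 14 + 24 = 38
  {S1, S2} + {S3, S4, S5}: 26 + 24 = 50
  {S3} + {S1, S2, S4, S5}: 2 + 32 = 34
  {S1, S3} + {S2, S4, S5}: 18 + 32 = 50
  {S2, S3} + {S1, S4, S5}: 14 + 24 = 38
  … (15 splits in total)
Best: vehicle 1 Depot → S3 → Depot = 2; vehicle 2 Depot → S2 → S1 → S4 → S5 → Depot = 32; combined 34.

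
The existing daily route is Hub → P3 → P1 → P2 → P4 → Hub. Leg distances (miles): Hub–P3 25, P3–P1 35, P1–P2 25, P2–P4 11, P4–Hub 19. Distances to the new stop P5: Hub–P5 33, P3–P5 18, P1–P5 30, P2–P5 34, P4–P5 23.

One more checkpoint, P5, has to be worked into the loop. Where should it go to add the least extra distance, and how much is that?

Adding 13 miles by placing P5 on the P3–P1 leg.

Insertion cost between consecutive stops i–j is d(i,P5) + d(P5,j) − d(i,j):
  between Hub and P3: 33 + 18 − 25 = 26
  between P3 and P1: 18 + 30 − 35 = 13
  between P1 and P2: 30 + 34 − 25 = 39
  between P2 and P4: 34 + 23 − 11 = 46
  between P4 and Hub: 23 + 33 − 19 = 37
Cheapest insertion is between P3 and P1, adding 13.
New total = 115 + 13 = 128.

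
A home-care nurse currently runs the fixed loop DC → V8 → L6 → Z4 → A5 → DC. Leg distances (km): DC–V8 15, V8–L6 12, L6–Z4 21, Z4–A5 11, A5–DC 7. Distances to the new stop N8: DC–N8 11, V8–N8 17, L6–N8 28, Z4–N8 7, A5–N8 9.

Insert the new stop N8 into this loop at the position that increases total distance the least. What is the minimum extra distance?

Adding 5 km by placing N8 on the Z4–A5 leg.

Insertion cost between consecutive stops i–j is d(i,N8) + d(N8,j) − d(i,j):
  between DC and V8: 11 + 17 − 15 = 13
  between V8 and L6: 17 + 28 − 12 = 33
  between L6 and Z4: 28 + 7 − 21 = 14
  between Z4 and A5: 7 + 9 − 11 = 5
  between A5 and DC: 9 + 11 − 7 = 13
Cheapest insertion is between Z4 and A5, adding 5.
New total = 66 + 5 = 71.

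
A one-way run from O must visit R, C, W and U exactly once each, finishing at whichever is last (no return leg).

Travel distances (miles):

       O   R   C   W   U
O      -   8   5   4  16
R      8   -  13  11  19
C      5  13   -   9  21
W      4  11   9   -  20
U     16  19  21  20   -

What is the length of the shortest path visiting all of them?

There are 4! = 24 possible orderings.
O → R → C → W → U: 8+13+9+20 = 50
O → R → C → U → W: 8+13+21+20 = 62
O → R → W → C → U: 8+11+9+21 = 49
O → R → W → U → C: 8+11+20+21 = 60
O → R → U → C → W: 8+19+21+9 = 57
O → R → U → W → C: 8+19+20+9 = 56
O → C → R → W → U: 5+13+11+20 = 49
O → C → R → U → W: 5+13+19+20 = 57
O → C → W → R → U: 5+9+11+19 = 44
O → C → W → U → R: 5+9+20+19 = 53
O → C → U → R → W: 5+21+19+11 = 56
O → C → U → W → R: 5+21+20+11 = 57
O → W → R → C → U: 4+11+13+21 = 49
O → W → R → U → C: 4+11+19+21 = 55
… (10 more)
The minimum is 44.
One shortest path: O → C → W → R → U.

Minimum one-way distance = 44 miles.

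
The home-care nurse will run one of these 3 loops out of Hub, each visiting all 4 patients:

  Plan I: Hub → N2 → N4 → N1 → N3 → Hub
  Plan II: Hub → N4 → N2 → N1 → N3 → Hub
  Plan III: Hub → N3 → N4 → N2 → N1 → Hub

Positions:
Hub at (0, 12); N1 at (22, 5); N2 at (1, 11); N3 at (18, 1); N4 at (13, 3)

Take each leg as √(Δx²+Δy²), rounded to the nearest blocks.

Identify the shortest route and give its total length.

Plan I: 1 + 14 + 9 + 6 + 21 = 51
Plan II: 16 + 14 + 22 + 6 + 21 = 79
Plan III: 21 + 5 + 14 + 22 + 23 = 85

51 blocks — Plan I is the shortest.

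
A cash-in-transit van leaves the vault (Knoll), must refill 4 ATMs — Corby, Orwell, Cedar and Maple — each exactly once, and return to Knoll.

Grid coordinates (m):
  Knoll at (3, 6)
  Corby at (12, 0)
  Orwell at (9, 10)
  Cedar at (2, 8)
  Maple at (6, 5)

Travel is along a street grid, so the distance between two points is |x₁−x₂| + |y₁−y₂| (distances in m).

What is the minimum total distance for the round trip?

Shortest round trip = 40 m.

Knoll → Corby → Orwell → Cedar → Maple → Knoll: 15+13+9+7+4 = 48
Knoll → Corby → Orwell → Maple → Cedar → Knoll: 15+13+8+7+3 = 46
Knoll → Corby → Cedar → Orwell → Maple → Knoll: 15+18+9+8+4 = 54
Knoll → Corby → Cedar → Maple → Orwell → Knoll: 15+18+7+8+10 = 58
Knoll → Corby → Maple → Orwell → Cedar → Knoll: 15+11+8+9+3 = 46
Knoll → Corby → Maple → Cedar → Orwell → Knoll: 15+11+7+9+10 = 52
Knoll → Orwell → Corby → Cedar → Maple → Knoll: 10+13+18+7+4 = 52
Knoll → Orwell → Corby → Maple → Cedar → Knoll: 10+13+11+7+3 = 44
Knoll → Orwell → Cedar → Corby → Maple → Knoll: 10+9+18+11+4 = 52
Knoll → Orwell → Maple → Corby → Cedar → Knoll: 10+8+11+18+3 = 50
Knoll → Cedar → Corby → Orwell → Maple → Knoll: 3+18+13+8+4 = 46
Knoll → Cedar → Orwell → Corby → Maple → Knoll: 3+9+13+11+4 = 40
The minimum is 40.
One optimal route: Knoll → Cedar → Orwell → Corby → Maple → Knoll (or its reverse).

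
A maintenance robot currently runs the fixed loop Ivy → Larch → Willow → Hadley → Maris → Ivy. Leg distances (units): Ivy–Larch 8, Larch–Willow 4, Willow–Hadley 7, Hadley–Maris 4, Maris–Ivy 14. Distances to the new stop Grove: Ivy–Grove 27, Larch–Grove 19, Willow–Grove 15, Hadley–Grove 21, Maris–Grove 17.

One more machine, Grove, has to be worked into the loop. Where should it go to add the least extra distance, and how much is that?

+29 — insert Grove between Willow and Hadley.

Insertion cost between consecutive stops i–j is d(i,Grove) + d(Grove,j) − d(i,j):
  between Ivy and Larch: 27 + 19 − 8 = 38
  between Larch and Willow: 19 + 15 − 4 = 30
  between Willow and Hadley: 15 + 21 − 7 = 29
  between Hadley and Maris: 21 + 17 − 4 = 34
  between Maris and Ivy: 17 + 27 − 14 = 30
Cheapest insertion is between Willow and Hadley, adding 29.
New total = 37 + 29 = 66.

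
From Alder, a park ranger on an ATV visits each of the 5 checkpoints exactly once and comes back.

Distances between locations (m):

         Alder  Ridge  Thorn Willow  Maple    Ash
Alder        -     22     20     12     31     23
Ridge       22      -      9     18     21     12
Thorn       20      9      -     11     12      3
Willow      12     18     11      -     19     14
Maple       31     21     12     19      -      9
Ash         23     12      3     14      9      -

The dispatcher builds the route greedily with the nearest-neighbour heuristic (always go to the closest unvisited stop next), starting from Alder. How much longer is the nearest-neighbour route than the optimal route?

4 m longer than the optimal tour.

Alder: Willow=12, Thorn=20, Ridge=22, Ash=23, Maple=31 ⇒ Willow
Willow: Thorn=11, Ash=14, Ridge=18, Maple=19 ⇒ Thorn
Thorn: Ash=3, Ridge=9, Maple=12 ⇒ Ash
Ash: Maple=9, Ridge=12 ⇒ Maple
Maple: Ridge=21 ⇒ Ridge
NN route Alder → Willow → Thorn → Ash → Maple → Ridge → Alder costs 78.
Optimal: Alder → Ridge → Thorn → Ash → Maple → Willow → Alder costs 74 (by enumerating all 60 distinct tours).
Excess = 78 − 74 = 4.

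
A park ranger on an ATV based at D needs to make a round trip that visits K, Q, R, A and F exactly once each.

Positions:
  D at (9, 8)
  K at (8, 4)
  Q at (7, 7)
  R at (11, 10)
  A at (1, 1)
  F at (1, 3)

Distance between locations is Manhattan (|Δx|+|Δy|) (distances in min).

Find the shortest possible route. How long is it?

With 5 stops there are 5!/2 = 60 distinct round trips (a route and its reverse cost the same).
D→K→Q→R→A→F→D: 5+4+7+19+2+13 = 50
D→K→Q→R→F→A→D: 5+4+7+17+2+15 = 50
D→K→Q→A→R→F→D: 5+4+12+19+17+13 = 70
D→K→Q→A→F→R→D: 5+4+12+2+17+4 = 44
D→K→Q→F→R→A→D: 5+4+10+17+19+15 = 70
D→K→Q→F→A→R→D: 5+4+10+2+19+4 = 44
D→K→R→Q→A→F→D: 5+9+7+12+2+13 = 48
D→K→R→Q→F→A→D: 5+9+7+10+2+15 = 48
D→K→R→A→Q→F→D: 5+9+19+12+10+13 = 68
D→K→R→A→F→Q→D: 5+9+19+2+10+3 = 48
D→K→R→F→Q→A→D: 5+9+17+10+12+15 = 68
D→K→R→F→A→Q→D: 5+9+17+2+12+3 = 48
D→K→A→Q→R→F→D: 5+10+12+7+17+13 = 64
D→K→A→Q→F→R→D: 5+10+12+10+17+4 = 58
… (46 more)
D→K→A→F→Q→R→D: 5+10+2+10+7+4 = 38  ← best
The minimum is 38.
One optimal route: D → K → A → F → Q → R → D (or its reverse).

38 min — the shortest possible round trip.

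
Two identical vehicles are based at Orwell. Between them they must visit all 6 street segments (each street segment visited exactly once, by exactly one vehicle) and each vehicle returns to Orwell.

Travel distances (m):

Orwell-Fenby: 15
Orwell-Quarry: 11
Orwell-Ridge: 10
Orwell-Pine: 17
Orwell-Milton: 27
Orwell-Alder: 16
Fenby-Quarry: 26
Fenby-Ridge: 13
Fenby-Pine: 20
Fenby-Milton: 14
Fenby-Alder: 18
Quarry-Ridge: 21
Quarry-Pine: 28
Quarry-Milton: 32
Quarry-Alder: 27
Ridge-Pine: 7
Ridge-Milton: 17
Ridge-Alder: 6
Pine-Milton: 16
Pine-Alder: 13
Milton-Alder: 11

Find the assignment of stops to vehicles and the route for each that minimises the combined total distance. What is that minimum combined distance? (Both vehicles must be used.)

92 m — the smallest possible combined total.

Check every non-empty split of the stops between the two vehicles; for each half take its own optimal tour:
  {Fenby} + {Quarry, Ridge, Pine, Milton, Alder}: 30 + 82 = 112
  {Quarry} + {Fenby, Ridge, Pine, Milton, Alder}: 22 + 70 = 92
  {Fenby, Quarry} + {Ridge, Pine, Milton, Alder}: 52 + 60 = 112
  {Ridge} + {Fenby, Quarry, Pine, Milton, Alder}: 20 + 92 = 112
  {Fenby, Ridge} + {Quarry, Pine, Milton, Alder}: 38 + 82 = 120
  {Quarry, Ridge} + {Fenby, Pine, Milton, Alder}: 42 + 70 = 112
  … (31 splits in total)
Best: vehicle 1 Orwell → Quarry → Orwell = 22; vehicle 2 Orwell → Fenby → Milton → Alder → Ridge → Pine → Orwell = 70; combined 92.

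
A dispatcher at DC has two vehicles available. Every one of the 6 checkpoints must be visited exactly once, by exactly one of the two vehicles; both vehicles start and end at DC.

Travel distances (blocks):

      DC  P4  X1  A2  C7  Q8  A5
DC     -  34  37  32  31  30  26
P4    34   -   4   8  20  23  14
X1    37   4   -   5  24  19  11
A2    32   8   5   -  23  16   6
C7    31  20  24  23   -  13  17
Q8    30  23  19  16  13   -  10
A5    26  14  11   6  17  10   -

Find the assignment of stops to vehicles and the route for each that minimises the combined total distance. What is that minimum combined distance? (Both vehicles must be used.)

Check every non-empty split of the stops between the two vehicles; for each half take its own optimal tour:
  {P4} + {X1, A2, C7, Q8, A5}: 68 + 100 = 168
  {X1} + {P4, A2, C7, Q8, A5}: 74 + 102 = 176
  {P4, X1} + {A2, C7, Q8, A5}: 75 + 92 = 167
  {A2} + {P4, X1, C7, Q8, A5}: 64 + 103 = 167
  {P4, A2} + {X1, C7, Q8, A5}: 74 + 100 = 174
  {X1, A2} + {P4, C7, Q8, A5}: 74 + 102 = 176
  … (31 splits in total)
  {C7, Q8} + {P4, X1, A2, A5}: 74 + 75 = 149  ← best
Best: vehicle 1 DC → C7 → Q8 → DC = 74; vehicle 2 DC → P4 → X1 → A2 → A5 → DC = 75; combined 149.

149 blocks — the smallest possible combined total.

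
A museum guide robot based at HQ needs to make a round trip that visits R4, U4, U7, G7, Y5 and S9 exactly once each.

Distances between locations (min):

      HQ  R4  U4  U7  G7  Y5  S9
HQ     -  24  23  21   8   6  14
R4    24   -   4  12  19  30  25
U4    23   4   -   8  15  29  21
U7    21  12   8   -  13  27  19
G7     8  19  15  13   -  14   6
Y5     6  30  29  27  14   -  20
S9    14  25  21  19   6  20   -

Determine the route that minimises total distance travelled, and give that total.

Minimum total distance: 81 min.

There are 360 distinct closed tours to check (reversals are equivalent).
HQ-R4-U4-U7-G7-Y5-S9-HQ: 24+4+8+13+14+20+14 = 97
HQ-R4-U4-U7-G7-S9-Y5-HQ: 24+4+8+13+6+20+6 = 81
HQ-R4-U4-U7-Y5-G7-S9-HQ: 24+4+8+27+14+6+14 = 97
HQ-R4-U4-U7-Y5-S9-G7-HQ: 24+4+8+27+20+6+8 = 97
HQ-R4-U4-U7-S9-G7-Y5-HQ: 24+4+8+19+6+14+6 = 81
HQ-R4-U4-U7-S9-Y5-G7-HQ: 24+4+8+19+20+14+8 = 97
HQ-R4-U4-G7-U7-Y5-S9-HQ: 24+4+15+13+27+20+14 = 117
HQ-R4-U4-G7-U7-S9-Y5-HQ: 24+4+15+13+19+20+6 = 101
… (352 more)
The minimum is 81.
One optimal route: HQ → R4 → U4 → U7 → G7 → S9 → Y5 → HQ (or its reverse).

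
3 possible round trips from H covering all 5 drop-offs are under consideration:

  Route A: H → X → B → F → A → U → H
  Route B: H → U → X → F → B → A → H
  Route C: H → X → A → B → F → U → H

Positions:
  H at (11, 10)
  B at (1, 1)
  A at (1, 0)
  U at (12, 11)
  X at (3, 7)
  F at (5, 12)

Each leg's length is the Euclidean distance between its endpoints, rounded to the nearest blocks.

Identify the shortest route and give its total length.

Route A: 9 + 6 + 12 + 13 + 16 + 1 = 57
Route B: 1 + 10 + 5 + 12 + 1 + 14 = 43
Route C: 9 + 7 + 1 + 12 + 7 + 1 = 37

Shortest is Route C, total 37 blocks.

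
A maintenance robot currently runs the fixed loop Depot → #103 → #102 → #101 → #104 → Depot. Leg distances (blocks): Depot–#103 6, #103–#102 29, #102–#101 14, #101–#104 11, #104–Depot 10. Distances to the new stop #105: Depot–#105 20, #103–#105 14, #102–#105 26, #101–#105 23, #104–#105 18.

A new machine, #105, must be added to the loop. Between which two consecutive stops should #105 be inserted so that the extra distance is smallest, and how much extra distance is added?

Adding 11 blocks by placing #105 on the #103–#102 leg.

Insertion cost between consecutive stops i–j is d(i,#105) + d(#105,j) − d(i,j):
  between Depot and #103: 20 + 14 − 6 = 28
  between #103 and #102: 14 + 26 − 29 = 11
  between #102 and #101: 26 + 23 − 14 = 35
  between #101 and #104: 23 + 18 − 11 = 30
  between #104 and Depot: 18 + 20 − 10 = 28
Cheapest insertion is between #103 and #102, adding 11.
New total = 70 + 11 = 81.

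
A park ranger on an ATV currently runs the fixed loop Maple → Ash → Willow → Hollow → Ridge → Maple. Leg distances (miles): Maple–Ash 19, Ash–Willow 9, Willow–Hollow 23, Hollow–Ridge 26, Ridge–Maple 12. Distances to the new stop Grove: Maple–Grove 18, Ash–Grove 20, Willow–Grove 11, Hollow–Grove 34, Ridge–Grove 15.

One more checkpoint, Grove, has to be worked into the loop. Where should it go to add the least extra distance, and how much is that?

Insertion cost between consecutive stops i–j is d(i,Grove) + d(Grove,j) − d(i,j):
  between Maple and Ash: 18 + 20 − 19 = 19
  between Ash and Willow: 20 + 11 − 9 = 22
  between Willow and Hollow: 11 + 34 − 23 = 22
  between Hollow and Ridge: 34 + 15 − 26 = 23
  between Ridge and Maple: 15 + 18 − 12 = 21
Cheapest insertion is between Maple and Ash, adding 19.
New total = 89 + 19 = 108.

Minimum extra distance: 19 miles, inserting Grove between Maple and Ash.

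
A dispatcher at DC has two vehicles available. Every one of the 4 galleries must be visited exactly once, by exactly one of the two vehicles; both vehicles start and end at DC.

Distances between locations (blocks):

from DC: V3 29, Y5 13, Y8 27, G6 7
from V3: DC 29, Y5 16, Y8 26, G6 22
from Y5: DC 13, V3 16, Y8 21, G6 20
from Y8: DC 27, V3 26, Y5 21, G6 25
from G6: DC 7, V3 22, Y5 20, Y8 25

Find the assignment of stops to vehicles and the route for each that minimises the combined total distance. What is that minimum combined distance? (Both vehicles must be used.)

Try each way of splitting the stops between the two vehicles (each non-empty) and, for each split, find the best tour for each vehicle:
  {V3} + {Y5, Y8, G6}: 58 + 66 = 124
  {Y5} + {V3, Y8, G6}: 26 + 82 = 108
  {V3, Y5} + {Y8, G6}: 58 + 59 = 117
  {Y8} + {V3, Y5, G6}: 54 + 58 = 112
  {V3, Y8} + {Y5, G6}: 82 + 40 = 122
  {Y5, Y8} + {V3, G6}: 61 + 58 = 119
  … (7 splits in total)
  {V3, Y5, Y8} + {G6}: 82 + 14 = 96  ← best
Best: vehicle 1 DC → Y5 → V3 → Y8 → DC = 82; vehicle 2 DC → G6 → DC = 14; combined 96.

Minimum combined distance: 96 blocks.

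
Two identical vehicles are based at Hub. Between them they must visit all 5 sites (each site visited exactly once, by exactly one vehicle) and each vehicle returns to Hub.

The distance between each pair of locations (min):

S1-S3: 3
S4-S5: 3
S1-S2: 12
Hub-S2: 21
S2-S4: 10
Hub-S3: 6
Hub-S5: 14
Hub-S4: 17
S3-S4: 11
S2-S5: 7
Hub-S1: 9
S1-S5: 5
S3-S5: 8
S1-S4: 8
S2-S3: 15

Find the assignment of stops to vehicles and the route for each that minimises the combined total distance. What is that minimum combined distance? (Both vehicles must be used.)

60 min — the smallest possible combined total.

Try each way of splitting the stops between the two vehicles (each non-empty) and, for each split, find the best tour for each vehicle:
  {S1} + {S2, S3, S4, S5}: 18 + 48 = 66
  {S2} + {S1, S3, S4, S5}: 42 + 34 = 76
  {S1, S2} + {S3, S4, S5}: 42 + 34 = 76
  {S3} + {S1, S2, S4, S5}: 12 + 48 = 60
  {S1, S3} + {S2, S4, S5}: 18 + 48 = 66
  {S2, S3} + {S1, S4, S5}: 42 + 34 = 76
  … (15 splits in total)
Best: vehicle 1 Hub → S3 → Hub = 12; vehicle 2 Hub → S1 → S2 → S4 → S5 → Hub = 48; combined 60.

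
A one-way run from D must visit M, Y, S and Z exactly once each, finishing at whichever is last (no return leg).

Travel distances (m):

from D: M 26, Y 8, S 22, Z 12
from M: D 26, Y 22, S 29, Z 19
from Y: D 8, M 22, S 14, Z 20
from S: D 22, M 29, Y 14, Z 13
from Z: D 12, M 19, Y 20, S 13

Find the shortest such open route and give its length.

Shortest open route: 54 m.

There are 4! = 24 possible orderings.
D→M→Y→S→Z: 26+22+14+13 = 75
D→M→Y→Z→S: 26+22+20+13 = 81
D→M→S→Y→Z: 26+29+14+20 = 89
D→M→S→Z→Y: 26+29+13+20 = 88
D→M→Z→Y→S: 26+19+20+14 = 79
D→M→Z→S→Y: 26+19+13+14 = 72
D→Y→M→S→Z: 8+22+29+13 = 72
D→Y→M→Z→S: 8+22+19+13 = 62
D→Y→S→M→Z: 8+14+29+19 = 70
D→Y→S→Z→M: 8+14+13+19 = 54
D→Y→Z→M→S: 8+20+19+29 = 76
D→Y→Z→S→M: 8+20+13+29 = 70
D→S→M→Y→Z: 22+29+22+20 = 93
D→S→M→Z→Y: 22+29+19+20 = 90
… (10 more)
The minimum is 54.
One shortest path: D → Y → S → Z → M.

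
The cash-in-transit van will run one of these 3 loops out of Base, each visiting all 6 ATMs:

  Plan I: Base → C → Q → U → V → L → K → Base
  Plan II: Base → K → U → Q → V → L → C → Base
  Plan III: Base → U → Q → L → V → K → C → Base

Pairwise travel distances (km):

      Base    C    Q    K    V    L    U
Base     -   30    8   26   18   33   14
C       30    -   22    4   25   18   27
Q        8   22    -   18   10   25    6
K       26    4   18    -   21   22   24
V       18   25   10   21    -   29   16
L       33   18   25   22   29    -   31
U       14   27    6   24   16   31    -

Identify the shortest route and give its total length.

Plan I: 30 + 22 + 6 + 16 + 29 + 22 + 26 = 151
Plan II: 26 + 24 + 6 + 10 + 29 + 18 + 30 = 143
Plan III: 14 + 6 + 25 + 29 + 21 + 4 + 30 = 129

129 km — Plan III is the shortest.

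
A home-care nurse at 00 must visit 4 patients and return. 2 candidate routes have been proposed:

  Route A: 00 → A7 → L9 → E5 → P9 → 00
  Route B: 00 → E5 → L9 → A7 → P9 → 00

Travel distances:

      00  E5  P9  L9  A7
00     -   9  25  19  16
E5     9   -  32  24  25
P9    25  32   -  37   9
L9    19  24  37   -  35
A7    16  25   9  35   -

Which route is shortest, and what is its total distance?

Shortest is Route B, total 102.

Route A: 16 + 35 + 24 + 32 + 25 = 132
Route B: 9 + 24 + 35 + 9 + 25 = 102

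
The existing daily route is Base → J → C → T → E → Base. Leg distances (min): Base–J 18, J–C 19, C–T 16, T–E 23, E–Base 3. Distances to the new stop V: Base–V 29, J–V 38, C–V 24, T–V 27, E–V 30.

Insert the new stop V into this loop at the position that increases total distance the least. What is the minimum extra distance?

Insertion cost between consecutive stops i–j is d(i,V) + d(V,j) − d(i,j):
  between Base and J: 29 + 38 − 18 = 49
  between J and C: 38 + 24 − 19 = 43
  between C and T: 24 + 27 − 16 = 35
  between T and E: 27 + 30 − 23 = 34
  between E and Base: 30 + 29 − 3 = 56
Cheapest insertion is between T and E, adding 34.
New total = 79 + 34 = 113.

Adding 34 min by placing V on the T–E leg.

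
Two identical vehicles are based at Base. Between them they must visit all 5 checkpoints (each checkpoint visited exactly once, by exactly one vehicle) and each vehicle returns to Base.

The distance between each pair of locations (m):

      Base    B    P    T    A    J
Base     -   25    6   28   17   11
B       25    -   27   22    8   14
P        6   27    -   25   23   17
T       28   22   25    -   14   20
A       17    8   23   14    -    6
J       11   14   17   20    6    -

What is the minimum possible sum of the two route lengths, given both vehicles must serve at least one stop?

Check every non-empty split of the stops between the two vehicles; for each half take its own optimal tour:
  {B} + {P, T, A, J}: 50 + 62 = 112
  {P} + {B, T, A, J}: 12 + 75 = 87
  {B, P} + {T, A, J}: 58 + 59 = 117
  {T} + {B, P, A, J}: 56 + 58 = 114
  {B, T} + {P, A, J}: 75 + 46 = 121
  {P, T} + {B, A, J}: 59 + 50 = 109
  … (15 splits in total)
Best: vehicle 1 Base → P → Base = 12; vehicle 2 Base → T → B → A → J → Base = 75; combined 87.

Minimum combined distance: 87 m.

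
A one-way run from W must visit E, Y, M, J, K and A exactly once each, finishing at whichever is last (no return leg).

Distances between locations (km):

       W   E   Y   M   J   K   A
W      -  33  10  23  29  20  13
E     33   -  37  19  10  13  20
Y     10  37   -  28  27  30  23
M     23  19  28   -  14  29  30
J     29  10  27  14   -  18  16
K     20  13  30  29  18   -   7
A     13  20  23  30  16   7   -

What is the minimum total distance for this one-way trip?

There are 6! = 720 possible orderings.
W - E - Y - M - J - K - A: 33+37+28+14+18+7 = 137
W - E - Y - M - J - A - K: 33+37+28+14+16+7 = 135
W - E - Y - M - K - J - A: 33+37+28+29+18+16 = 161
W - E - Y - M - K - A - J: 33+37+28+29+7+16 = 150
W - E - Y - M - A - J - K: 33+37+28+30+16+18 = 162
W - E - Y - M - A - K - J: 33+37+28+30+7+18 = 153
W - E - Y - J - M - K - A: 33+37+27+14+29+7 = 147
W - E - Y - J - M - A - K: 33+37+27+14+30+7 = 148
… (712 more)
W - Y - A - K - E - J - M: 10+23+7+13+10+14 = 77  ← best
The minimum is 77.
One shortest path: W → Y → A → K → E → J → M.

Shortest open route: 77 km.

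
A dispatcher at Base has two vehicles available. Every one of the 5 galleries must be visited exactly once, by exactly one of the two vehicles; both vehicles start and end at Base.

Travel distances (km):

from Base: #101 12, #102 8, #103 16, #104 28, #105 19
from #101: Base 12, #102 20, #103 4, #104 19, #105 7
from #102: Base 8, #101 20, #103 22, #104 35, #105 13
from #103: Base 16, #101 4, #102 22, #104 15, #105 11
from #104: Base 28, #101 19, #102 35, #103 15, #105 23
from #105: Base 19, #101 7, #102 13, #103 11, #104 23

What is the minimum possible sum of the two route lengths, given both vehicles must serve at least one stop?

There are 2^4 − 1 = 15 ways to divide the 5 stops into two non-empty groups. For each, the best each vehicle can do is its own shortest tour through its group:
  {#101} + {#102, #103, #104, #105}: 24 + 75 = 99
  {#102} + {#101, #103, #104, #105}: 16 + 73 = 89
  {#101, #102} + {#103, #104, #105}: 40 + 73 = 113
  {#103} + {#101, #102, #104, #105}: 32 + 75 = 107
  {#101, #103} + {#102, #104, #105}: 32 + 72 = 104
  {#102, #103} + {#101, #104, #105}: 46 + 70 = 116
  … (15 splits in total)
Best: vehicle 1 Base → #102 → Base = 16; vehicle 2 Base → #101 → #103 → #104 → #105 → Base = 73; combined 89.

Minimum combined distance: 89 km.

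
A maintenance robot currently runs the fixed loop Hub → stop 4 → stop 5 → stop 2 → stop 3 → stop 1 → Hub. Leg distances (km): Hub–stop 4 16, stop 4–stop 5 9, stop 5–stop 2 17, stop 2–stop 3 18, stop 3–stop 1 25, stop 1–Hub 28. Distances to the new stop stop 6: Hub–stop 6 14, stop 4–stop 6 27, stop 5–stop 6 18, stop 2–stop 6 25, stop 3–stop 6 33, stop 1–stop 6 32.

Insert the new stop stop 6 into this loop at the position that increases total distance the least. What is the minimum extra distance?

Minimum extra distance: 18 km, inserting stop 6 between stop 1 and Hub.

Insertion cost between consecutive stops i–j is d(i,stop 6) + d(stop 6,j) − d(i,j):
  between Hub and stop 4: 14 + 27 − 16 = 25
  between stop 4 and stop 5: 27 + 18 − 9 = 36
  between stop 5 and stop 2: 18 + 25 − 17 = 26
  between stop 2 and stop 3: 25 + 33 − 18 = 40
  between stop 3 and stop 1: 33 + 32 − 25 = 40
  between stop 1 and Hub: 32 + 14 − 28 = 18
Cheapest insertion is between stop 1 and Hub, adding 18.
New total = 113 + 18 = 131.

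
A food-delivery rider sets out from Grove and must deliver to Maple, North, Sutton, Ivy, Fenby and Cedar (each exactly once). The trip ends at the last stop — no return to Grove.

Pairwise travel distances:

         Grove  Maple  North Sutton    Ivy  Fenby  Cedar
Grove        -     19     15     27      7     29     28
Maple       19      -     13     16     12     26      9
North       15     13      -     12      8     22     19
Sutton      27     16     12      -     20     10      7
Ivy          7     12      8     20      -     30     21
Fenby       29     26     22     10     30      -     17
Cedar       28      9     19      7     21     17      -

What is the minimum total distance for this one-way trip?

Shortest open route: 54.

There are 6! = 720 possible orderings.
Grove→Maple→North→Sutton→Ivy→Fenby→Cedar: 19+13+12+20+30+17 = 111
Grove→Maple→North→Sutton→Ivy→Cedar→Fenby: 19+13+12+20+21+17 = 102
Grove→Maple→North→Sutton→Fenby→Ivy→Cedar: 19+13+12+10+30+21 = 105
Grove→Maple→North→Sutton→Fenby→Cedar→Ivy: 19+13+12+10+17+21 = 92
Grove→Maple→North→Sutton→Cedar→Ivy→Fenby: 19+13+12+7+21+30 = 102
Grove→Maple→North→Sutton→Cedar→Fenby→Ivy: 19+13+12+7+17+30 = 98
Grove→Maple→North→Ivy→Sutton→Fenby→Cedar: 19+13+8+20+10+17 = 87
Grove→Maple→North→Ivy→Sutton→Cedar→Fenby: 19+13+8+20+7+17 = 84
… (712 more)
Grove→Ivy→North→Maple→Cedar→Sutton→Fenby: 7+8+13+9+7+10 = 54  ← best
The minimum is 54.
One shortest path: Grove → Ivy → North → Maple → Cedar → Sutton → Fenby.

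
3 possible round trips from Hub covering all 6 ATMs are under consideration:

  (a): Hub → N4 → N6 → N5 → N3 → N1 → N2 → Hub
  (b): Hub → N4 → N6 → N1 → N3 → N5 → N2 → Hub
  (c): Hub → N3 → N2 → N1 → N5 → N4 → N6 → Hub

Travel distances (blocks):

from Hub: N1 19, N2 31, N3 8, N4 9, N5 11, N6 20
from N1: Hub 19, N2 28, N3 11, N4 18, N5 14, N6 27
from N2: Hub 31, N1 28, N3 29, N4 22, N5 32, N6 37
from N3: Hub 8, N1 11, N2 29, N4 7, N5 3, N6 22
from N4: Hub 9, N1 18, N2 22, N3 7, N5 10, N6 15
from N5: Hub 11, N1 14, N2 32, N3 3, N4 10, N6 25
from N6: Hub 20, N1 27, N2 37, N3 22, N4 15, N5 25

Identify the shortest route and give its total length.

(a): 9 + 15 + 25 + 3 + 11 + 28 + 31 = 122
(b): 9 + 15 + 27 + 11 + 3 + 32 + 31 = 128
(c): 8 + 29 + 28 + 14 + 10 + 15 + 20 = 124

122 blocks — (a) is the shortest.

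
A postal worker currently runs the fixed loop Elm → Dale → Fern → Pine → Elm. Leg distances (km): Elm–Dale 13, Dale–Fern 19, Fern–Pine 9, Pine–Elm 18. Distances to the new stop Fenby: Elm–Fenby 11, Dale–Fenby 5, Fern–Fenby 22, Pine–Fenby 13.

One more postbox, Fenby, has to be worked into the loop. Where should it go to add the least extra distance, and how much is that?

Minimum extra distance: 3 km, inserting Fenby between Elm and Dale.

Insertion cost between consecutive stops i–j is d(i,Fenby) + d(Fenby,j) − d(i,j):
  between Elm and Dale: 11 + 5 − 13 = 3
  between Dale and Fern: 5 + 22 − 19 = 8
  between Fern and Pine: 22 + 13 − 9 = 26
  between Pine and Elm: 13 + 11 − 18 = 6
Cheapest insertion is between Elm and Dale, adding 3.
New total = 59 + 3 = 62.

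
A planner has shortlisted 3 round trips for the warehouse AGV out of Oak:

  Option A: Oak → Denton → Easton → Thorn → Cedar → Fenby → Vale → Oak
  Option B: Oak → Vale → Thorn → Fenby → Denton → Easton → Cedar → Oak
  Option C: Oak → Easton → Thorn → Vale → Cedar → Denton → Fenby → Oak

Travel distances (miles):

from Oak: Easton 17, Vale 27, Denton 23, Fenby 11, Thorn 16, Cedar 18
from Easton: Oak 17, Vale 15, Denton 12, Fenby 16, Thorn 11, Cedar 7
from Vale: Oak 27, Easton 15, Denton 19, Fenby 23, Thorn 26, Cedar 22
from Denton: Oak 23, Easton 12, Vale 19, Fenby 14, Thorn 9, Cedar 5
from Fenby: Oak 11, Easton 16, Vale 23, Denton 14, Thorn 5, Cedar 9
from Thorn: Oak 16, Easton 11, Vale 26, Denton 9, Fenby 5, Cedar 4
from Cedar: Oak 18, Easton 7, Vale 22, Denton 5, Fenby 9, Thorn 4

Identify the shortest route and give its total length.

Option A: 23 + 12 + 11 + 4 + 9 + 23 + 27 = 109
Option B: 27 + 26 + 5 + 14 + 12 + 7 + 18 = 109
Option C: 17 + 11 + 26 + 22 + 5 + 14 + 11 = 106

106 miles — Option C is the shortest.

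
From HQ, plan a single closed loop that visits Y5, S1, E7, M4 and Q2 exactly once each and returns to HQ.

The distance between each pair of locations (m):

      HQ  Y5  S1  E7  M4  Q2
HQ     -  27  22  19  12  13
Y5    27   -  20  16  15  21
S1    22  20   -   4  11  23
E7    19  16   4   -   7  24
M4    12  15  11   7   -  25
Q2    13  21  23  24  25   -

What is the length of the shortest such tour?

77 m — the shortest possible round trip.

HQ-Y5-S1-E7-M4-Q2-HQ: 27+20+4+7+25+13 = 96
HQ-Y5-S1-E7-Q2-M4-HQ: 27+20+4+24+25+12 = 112
HQ-Y5-S1-M4-E7-Q2-HQ: 27+20+11+7+24+13 = 102
HQ-Y5-S1-M4-Q2-E7-HQ: 27+20+11+25+24+19 = 126
HQ-Y5-S1-Q2-E7-M4-HQ: 27+20+23+24+7+12 = 113
HQ-Y5-S1-Q2-M4-E7-HQ: 27+20+23+25+7+19 = 121
HQ-Y5-E7-S1-M4-Q2-HQ: 27+16+4+11+25+13 = 96
HQ-Y5-E7-S1-Q2-M4-HQ: 27+16+4+23+25+12 = 107
HQ-Y5-E7-M4-S1-Q2-HQ: 27+16+7+11+23+13 = 97
HQ-Y5-E7-M4-Q2-S1-HQ: 27+16+7+25+23+22 = 120
HQ-Y5-E7-Q2-S1-M4-HQ: 27+16+24+23+11+12 = 113
HQ-Y5-E7-Q2-M4-S1-HQ: 27+16+24+25+11+22 = 125
HQ-Y5-M4-S1-E7-Q2-HQ: 27+15+11+4+24+13 = 94
HQ-Y5-M4-S1-Q2-E7-HQ: 27+15+11+23+24+19 = 119
… (46 more)
HQ-M4-S1-E7-Y5-Q2-HQ: 12+11+4+16+21+13 = 77  ← best
The minimum is 77.
One optimal route: HQ → M4 → S1 → E7 → Y5 → Q2 → HQ (or its reverse).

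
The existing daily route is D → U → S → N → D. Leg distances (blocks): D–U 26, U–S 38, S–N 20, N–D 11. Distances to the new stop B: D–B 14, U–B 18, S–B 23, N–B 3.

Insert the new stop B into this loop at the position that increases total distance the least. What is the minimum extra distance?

Adding 3 blocks by placing B on the U–S leg.

Insertion cost between consecutive stops i–j is d(i,B) + d(B,j) − d(i,j):
  between D and U: 14 + 18 − 26 = 6
  between U and S: 18 + 23 − 38 = 3
  between S and N: 23 + 3 − 20 = 6
  between N and D: 3 + 14 − 11 = 6
Cheapest insertion is between U and S, adding 3.
New total = 95 + 3 = 98.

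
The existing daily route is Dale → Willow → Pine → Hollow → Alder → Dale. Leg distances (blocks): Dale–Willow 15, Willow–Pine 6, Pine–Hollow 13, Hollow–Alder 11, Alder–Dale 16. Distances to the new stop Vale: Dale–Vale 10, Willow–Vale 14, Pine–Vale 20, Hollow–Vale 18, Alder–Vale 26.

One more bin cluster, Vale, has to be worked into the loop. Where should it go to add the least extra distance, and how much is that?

Adding 9 blocks by placing Vale on the Dale–Willow leg.

Insertion cost between consecutive stops i–j is d(i,Vale) + d(Vale,j) − d(i,j):
  between Dale and Willow: 10 + 14 − 15 = 9
  between Willow and Pine: 14 + 20 − 6 = 28
  between Pine and Hollow: 20 + 18 − 13 = 25
  between Hollow and Alder: 18 + 26 − 11 = 33
  between Alder and Dale: 26 + 10 − 16 = 20
Cheapest insertion is between Dale and Willow, adding 9.
New total = 61 + 9 = 70.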